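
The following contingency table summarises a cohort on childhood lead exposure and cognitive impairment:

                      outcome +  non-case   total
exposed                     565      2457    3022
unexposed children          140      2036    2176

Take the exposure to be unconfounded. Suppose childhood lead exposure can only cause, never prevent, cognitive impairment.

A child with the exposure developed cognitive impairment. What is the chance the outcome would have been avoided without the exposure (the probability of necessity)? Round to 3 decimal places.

PN ≈ 0.656

p₁ = P(outcome | exposed) = 565/3022 = 0.18696
p₀ = P(outcome | unexposed) = 140/2176 = 0.064338
Under exogeneity and monotonicity, PN = (p₁ − p₀) / p₁.
PN = (0.18696 − 0.064338) / 0.18696 = 0.12262 / 0.18696 ≈ 0.6559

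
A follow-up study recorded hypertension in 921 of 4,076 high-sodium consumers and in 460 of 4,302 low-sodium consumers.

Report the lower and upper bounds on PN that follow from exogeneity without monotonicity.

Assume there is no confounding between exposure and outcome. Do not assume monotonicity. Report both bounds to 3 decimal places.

p₁ = P(outcome | exposed) = 921/4076 = 0.22596
p₀ = P(outcome | unexposed) = 460/4302 = 0.10693
Under exogeneity alone the bounds on PN are max{0,(p₁−p₀)/p₁} ≤ PN ≤ min{1,(1−p₀)/p₁}.
  lower = (p₁ − p₀)/p₁ = 0.11903 / 0.22596 ≈ 0.5268
  upper = min{1, (1 − p₀)/p₁} = 0.89307 / 0.22596 ≈ 3.9524 → capped at 1

0.527 ≤ PN ≤ 1.000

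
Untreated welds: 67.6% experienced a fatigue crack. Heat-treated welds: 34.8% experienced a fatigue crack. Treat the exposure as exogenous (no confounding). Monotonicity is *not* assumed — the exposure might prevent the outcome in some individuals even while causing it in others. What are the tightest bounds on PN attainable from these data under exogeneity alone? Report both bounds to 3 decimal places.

p₁ = 0.676, p₀ = 0.348.
Under exogeneity alone the bounds on PN are max{0,(p₁−p₀)/p₁} ≤ PN ≤ min{1,(1−p₀)/p₁}.
  lower = (p₁ − p₀)/p₁ = 0.328 / 0.676 ≈ 0.4852
  upper = min{1, (1 − p₀)/p₁} = 0.652 / 0.676 ≈ 0.9645

0.485 ≤ PN ≤ 0.964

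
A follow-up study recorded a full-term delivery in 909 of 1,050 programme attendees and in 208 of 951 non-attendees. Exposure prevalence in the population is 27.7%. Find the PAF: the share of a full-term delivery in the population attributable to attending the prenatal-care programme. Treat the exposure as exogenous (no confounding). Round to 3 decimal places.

p₁ = P(outcome | exposed) = 909/1050 = 0.86571
p₀ = P(outcome | unexposed) = 208/951 = 0.21872
Overall risk P(Y=1) = π·p₁ + (1−π)·p₀ = 0.277×0.86571 + 0.723×0.21872 = 0.39794.
Under exogeneity, PAF = [P(Y=1) − p₀] / P(Y=1).
PAF = (0.39794 − 0.21872) / 0.39794 ≈ 0.4504

PAF ≈ 0.450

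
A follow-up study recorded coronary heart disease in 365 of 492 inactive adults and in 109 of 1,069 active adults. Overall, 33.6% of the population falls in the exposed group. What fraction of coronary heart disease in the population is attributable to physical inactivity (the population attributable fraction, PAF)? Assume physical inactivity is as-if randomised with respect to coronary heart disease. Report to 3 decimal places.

PAF ≈ 0.678

p₁ = P(outcome | exposed) = 365/492 = 0.74187
p₀ = P(outcome | unexposed) = 109/1069 = 0.10196
Overall risk P(Y=1) = π·p₁ + (1−π)·p₀ = 0.336×0.74187 + 0.664×0.10196 = 0.31697.
Under exogeneity, PAF = [P(Y=1) − p₀] / P(Y=1).
PAF = (0.31697 − 0.10196) / 0.31697 ≈ 0.6783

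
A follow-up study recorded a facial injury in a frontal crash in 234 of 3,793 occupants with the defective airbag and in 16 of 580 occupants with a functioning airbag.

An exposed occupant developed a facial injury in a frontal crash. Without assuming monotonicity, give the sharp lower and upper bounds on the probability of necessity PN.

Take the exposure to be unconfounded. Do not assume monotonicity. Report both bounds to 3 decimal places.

p₁ = P(outcome | exposed) = 234/3793 = 0.061693
p₀ = P(outcome | unexposed) = 16/580 = 0.027586
Under exogeneity alone the bounds on PN are max{0,(p₁−p₀)/p₁} ≤ PN ≤ min{1,(1−p₀)/p₁}.
  lower = (p₁ − p₀)/p₁ = 0.034106 / 0.061693 ≈ 0.5528
  upper = min{1, (1 − p₀)/p₁} = 0.97241 / 0.061693 ≈ 15.7622 → capped at 1

0.553 ≤ PN ≤ 1.000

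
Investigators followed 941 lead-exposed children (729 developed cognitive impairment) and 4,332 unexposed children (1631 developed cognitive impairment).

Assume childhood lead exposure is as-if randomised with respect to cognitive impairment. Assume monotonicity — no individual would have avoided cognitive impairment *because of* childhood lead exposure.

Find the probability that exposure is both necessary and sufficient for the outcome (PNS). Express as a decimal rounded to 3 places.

p₁ = P(outcome | exposed) = 729/941 = 0.77471
p₀ = P(outcome | unexposed) = 1631/4332 = 0.3765
Under exogeneity and monotonicity, PNS = p₁ − p₀.
PNS = 0.77471 − 0.3765 = 0.39821

PNS ≈ 0.398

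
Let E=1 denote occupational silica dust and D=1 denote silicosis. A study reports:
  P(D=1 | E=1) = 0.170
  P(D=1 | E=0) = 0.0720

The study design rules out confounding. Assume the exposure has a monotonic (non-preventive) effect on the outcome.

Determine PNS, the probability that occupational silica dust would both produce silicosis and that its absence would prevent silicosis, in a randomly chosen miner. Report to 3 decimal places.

Let p₁ = 0.17, p₀ = 0.072.
Under exogeneity and monotonicity, PNS = p₁ − p₀.
PNS = 0.17 − 0.072 = 0.098

PNS ≈ 0.098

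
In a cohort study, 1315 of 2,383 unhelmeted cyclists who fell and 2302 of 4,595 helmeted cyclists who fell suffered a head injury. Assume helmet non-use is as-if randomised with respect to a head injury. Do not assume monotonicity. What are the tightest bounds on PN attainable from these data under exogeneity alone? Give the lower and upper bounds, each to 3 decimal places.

0.092 ≤ PN ≤ 0.904

p₁ = P(outcome | exposed) = 1315/2383 = 0.55183
p₀ = P(outcome | unexposed) = 2302/4595 = 0.50098
Under exogeneity alone the bounds on PN are max{0,(p₁−p₀)/p₁} ≤ PN ≤ min{1,(1−p₀)/p₁}.
  lower = (p₁ − p₀)/p₁ = 0.050846 / 0.55183 ≈ 0.0921
  upper = min{1, (1 − p₀)/p₁} = 0.49902 / 0.55183 ≈ 0.9043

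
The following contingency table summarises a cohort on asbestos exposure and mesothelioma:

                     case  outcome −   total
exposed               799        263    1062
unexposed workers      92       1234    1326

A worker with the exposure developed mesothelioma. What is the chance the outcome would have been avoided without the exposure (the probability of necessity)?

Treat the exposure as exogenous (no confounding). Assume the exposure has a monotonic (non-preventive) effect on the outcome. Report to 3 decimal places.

p₁ = P(outcome | exposed) = 799/1062 = 0.75235
p₀ = P(outcome | unexposed) = 92/1326 = 0.069382
Under exogeneity and monotonicity, PN = (p₁ − p₀)/p₁.
PN = (0.75235 − 0.069382) / 0.75235 ≈ 0.9078

PN ≈ 0.908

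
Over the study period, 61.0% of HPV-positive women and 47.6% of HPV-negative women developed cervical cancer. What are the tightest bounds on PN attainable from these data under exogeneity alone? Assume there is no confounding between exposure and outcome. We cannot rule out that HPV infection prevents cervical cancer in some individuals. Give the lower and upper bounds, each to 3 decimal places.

0.220 ≤ PN ≤ 0.859

p₁ = 0.61, p₀ = 0.476.
Under exogeneity alone the bounds on PN are max{0,(p₁−p₀)/p₁} ≤ PN ≤ min{1,(1−p₀)/p₁}.
  lower = (p₁ − p₀)/p₁ = 0.134 / 0.61 ≈ 0.2197
  upper = min{1, (1 − p₀)/p₁} = 0.524 / 0.61 ≈ 0.8590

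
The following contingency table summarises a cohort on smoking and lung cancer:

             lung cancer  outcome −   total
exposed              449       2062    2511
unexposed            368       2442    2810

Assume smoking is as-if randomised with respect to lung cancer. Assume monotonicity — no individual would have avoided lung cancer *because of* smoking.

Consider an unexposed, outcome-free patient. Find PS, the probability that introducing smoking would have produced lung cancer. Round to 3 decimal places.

p₁ = P(outcome | exposed) = 449/2511 = 0.17881
p₀ = P(outcome | unexposed) = 368/2810 = 0.13096
Under exogeneity and monotonicity, PS = (p₁ − p₀) / (1 − p₀).
PS = (0.17881 − 0.13096) / (1 − 0.13096) = 0.047852 / 0.86904 ≈ 0.0551

PS ≈ 0.055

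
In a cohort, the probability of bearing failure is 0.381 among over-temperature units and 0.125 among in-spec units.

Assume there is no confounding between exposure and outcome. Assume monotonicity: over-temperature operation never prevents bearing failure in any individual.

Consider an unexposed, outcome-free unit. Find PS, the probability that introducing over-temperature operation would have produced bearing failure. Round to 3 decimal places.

Let p₁ = 0.381, p₀ = 0.125.
Under exogeneity and monotonicity, PS = (p₁ − p₀) / (1 − p₀).
PS = (0.381 − 0.125) / (1 − 0.125) = 0.256 / 0.875 ≈ 0.2926

PS ≈ 0.293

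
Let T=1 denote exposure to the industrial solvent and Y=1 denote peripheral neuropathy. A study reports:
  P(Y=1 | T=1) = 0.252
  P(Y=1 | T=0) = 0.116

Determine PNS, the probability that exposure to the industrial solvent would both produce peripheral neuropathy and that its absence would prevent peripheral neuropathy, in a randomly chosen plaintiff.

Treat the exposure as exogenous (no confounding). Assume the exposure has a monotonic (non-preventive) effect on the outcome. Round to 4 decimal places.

PNS ≈ 0.1360

Let p₁ = 0.252, p₀ = 0.116.
Under exogeneity and monotonicity, PNS = p₁ − p₀.
PNS = 0.252 − 0.116 = 0.136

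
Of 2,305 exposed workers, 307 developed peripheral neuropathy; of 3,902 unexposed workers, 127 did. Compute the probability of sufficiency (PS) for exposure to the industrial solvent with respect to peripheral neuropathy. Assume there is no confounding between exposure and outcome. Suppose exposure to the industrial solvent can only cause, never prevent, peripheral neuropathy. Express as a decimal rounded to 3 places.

PS ≈ 0.104

p₁ = P(outcome | exposed) = 307/2305 = 0.13319
p₀ = P(outcome | unexposed) = 127/3902 = 0.032547
Under exogeneity and monotonicity, PS = (p₁ − p₀) / (1 − p₀).
PS = (0.13319 − 0.032547) / (1 − 0.032547) = 0.10064 / 0.96745 ≈ 0.1040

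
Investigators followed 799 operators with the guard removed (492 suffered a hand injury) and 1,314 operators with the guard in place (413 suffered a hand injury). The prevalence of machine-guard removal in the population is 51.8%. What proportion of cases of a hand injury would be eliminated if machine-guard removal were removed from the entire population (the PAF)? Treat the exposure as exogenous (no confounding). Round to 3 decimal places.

PAF ≈ 0.332

p₁ = P(outcome | exposed) = 492/799 = 0.61577
p₀ = P(outcome | unexposed) = 413/1314 = 0.31431
Overall risk P(Y=1) = π·p₁ + (1−π)·p₀ = 0.518×0.61577 + 0.482×0.31431 = 0.47046.
Under exogeneity, PAF = [P(Y=1) − p₀] / P(Y=1).
PAF = (0.47046 − 0.31431) / 0.47046 ≈ 0.3319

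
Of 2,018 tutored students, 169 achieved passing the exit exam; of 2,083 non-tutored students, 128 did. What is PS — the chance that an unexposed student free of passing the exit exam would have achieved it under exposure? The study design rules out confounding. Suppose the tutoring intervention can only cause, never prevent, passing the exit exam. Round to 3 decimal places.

PS ≈ 0.024

p₁ = P(outcome | exposed) = 169/2018 = 0.083746
p₀ = P(outcome | unexposed) = 128/2083 = 0.06145
Under exogeneity and monotonicity, PS = (p₁ − p₀) / (1 − p₀).
PS = (0.083746 − 0.06145) / (1 − 0.06145) = 0.022296 / 0.93855 ≈ 0.0238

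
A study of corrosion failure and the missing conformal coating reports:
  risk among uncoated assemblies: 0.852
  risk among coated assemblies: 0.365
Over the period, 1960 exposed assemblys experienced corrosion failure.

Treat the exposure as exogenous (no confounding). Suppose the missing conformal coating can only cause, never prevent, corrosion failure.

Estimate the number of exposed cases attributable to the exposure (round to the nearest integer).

Let p₁ = 0.852, p₀ = 0.365.
PN = (p₁ − p₀)/p₁ = (0.852 − 0.365) / 0.852 ≈ 0.57160.
Attributable cases ≈ PN × (exposed cases) = 0.57160 × 1960 ≈ 1120.33.

about 1120 cases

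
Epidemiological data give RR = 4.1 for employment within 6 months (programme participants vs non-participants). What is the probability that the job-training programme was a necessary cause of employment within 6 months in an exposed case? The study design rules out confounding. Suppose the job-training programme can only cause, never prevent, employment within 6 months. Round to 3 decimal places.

Under exogeneity and monotonicity, PN = (RR − 1) / RR = 1 − 1/RR.
PN = (4.1 − 1) / 4.1 = 3.1 / 4.1 ≈ 0.7561

PN ≈ 0.756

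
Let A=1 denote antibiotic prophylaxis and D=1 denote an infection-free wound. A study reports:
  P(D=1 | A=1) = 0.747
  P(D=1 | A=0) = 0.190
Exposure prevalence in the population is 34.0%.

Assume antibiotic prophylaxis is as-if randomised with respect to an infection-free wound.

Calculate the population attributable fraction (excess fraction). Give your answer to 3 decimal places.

PAF ≈ 0.499

Let p₁ = 0.747, p₀ = 0.19.
Overall risk P(Y=1) = π·p₁ + (1−π)·p₀ = 0.34×0.747 + 0.66×0.19 = 0.37938.
Under exogeneity, PAF = [P(Y=1) − p₀] / P(Y=1).
PAF = (0.37938 − 0.19) / 0.37938 ≈ 0.4992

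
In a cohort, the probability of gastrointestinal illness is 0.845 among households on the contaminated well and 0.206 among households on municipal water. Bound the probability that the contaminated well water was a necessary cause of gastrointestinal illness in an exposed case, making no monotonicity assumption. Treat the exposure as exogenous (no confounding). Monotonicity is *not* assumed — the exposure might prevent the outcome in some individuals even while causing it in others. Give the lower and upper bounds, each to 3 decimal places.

0.756 ≤ PN ≤ 0.940

Let p₁ = 0.845, p₀ = 0.206.
Under exogeneity alone the bounds on PN are max{0,(p₁−p₀)/p₁} ≤ PN ≤ min{1,(1−p₀)/p₁}.
  lower = (p₁ − p₀)/p₁ = 0.639 / 0.845 ≈ 0.7562
  upper = min{1, (1 − p₀)/p₁} = 0.794 / 0.845 ≈ 0.9396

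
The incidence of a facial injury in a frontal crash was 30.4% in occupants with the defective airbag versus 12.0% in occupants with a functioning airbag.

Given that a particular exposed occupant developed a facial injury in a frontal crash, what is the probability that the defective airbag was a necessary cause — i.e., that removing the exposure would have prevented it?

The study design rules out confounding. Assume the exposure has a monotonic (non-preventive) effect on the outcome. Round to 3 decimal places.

PN ≈ 0.605

p₁ = 0.304, p₀ = 0.12.
Under exogeneity and monotonicity, PN = (p₁ − p₀) / p₁.
PN = (0.304 − 0.12) / 0.304 = 0.184 / 0.304 ≈ 0.6053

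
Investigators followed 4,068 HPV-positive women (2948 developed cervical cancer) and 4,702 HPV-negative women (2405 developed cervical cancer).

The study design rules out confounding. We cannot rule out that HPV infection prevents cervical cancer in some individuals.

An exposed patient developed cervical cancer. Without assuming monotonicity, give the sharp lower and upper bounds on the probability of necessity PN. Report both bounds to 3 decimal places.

0.294 ≤ PN ≤ 0.674

p₁ = P(outcome | exposed) = 2948/4068 = 0.72468
p₀ = P(outcome | unexposed) = 2405/4702 = 0.51148
Under exogeneity alone the bounds on PN are max{0,(p₁−p₀)/p₁} ≤ PN ≤ min{1,(1−p₀)/p₁}.
  lower = (p₁ − p₀)/p₁ = 0.2132 / 0.72468 ≈ 0.2942
  upper = min{1, (1 − p₀)/p₁} = 0.48852 / 0.72468 ≈ 0.6741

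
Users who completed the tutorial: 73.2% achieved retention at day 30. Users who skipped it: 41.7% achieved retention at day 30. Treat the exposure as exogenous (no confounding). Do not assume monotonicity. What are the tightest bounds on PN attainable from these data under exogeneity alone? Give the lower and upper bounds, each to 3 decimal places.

0.430 ≤ PN ≤ 0.796

p₁ = 0.732, p₀ = 0.417.
Under exogeneity alone the bounds on PN are max{0,(p₁−p₀)/p₁} ≤ PN ≤ min{1,(1−p₀)/p₁}.
  lower = (p₁ − p₀)/p₁ = 0.315 / 0.732 ≈ 0.4303
  upper = min{1, (1 − p₀)/p₁} = 0.583 / 0.732 ≈ 0.7964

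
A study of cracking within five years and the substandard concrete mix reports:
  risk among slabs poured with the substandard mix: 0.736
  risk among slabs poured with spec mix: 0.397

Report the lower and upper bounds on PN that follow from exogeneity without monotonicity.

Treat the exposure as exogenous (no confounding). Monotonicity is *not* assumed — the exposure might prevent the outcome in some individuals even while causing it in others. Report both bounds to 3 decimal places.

Let p₁ = 0.736, p₀ = 0.397.
Under exogeneity alone the bounds on PN are max{0,(p₁−p₀)/p₁} ≤ PN ≤ min{1,(1−p₀)/p₁}.
  lower = (p₁ − p₀)/p₁ = 0.339 / 0.736 ≈ 0.4606
  upper = min{1, (1 − p₀)/p₁} = 0.603 / 0.736 ≈ 0.8193

0.461 ≤ PN ≤ 0.819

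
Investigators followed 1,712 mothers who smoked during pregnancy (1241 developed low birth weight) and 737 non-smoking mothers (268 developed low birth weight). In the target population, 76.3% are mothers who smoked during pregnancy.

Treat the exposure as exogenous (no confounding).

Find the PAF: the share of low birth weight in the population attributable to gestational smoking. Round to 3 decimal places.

PAF ≈ 0.431

p₁ = P(outcome | exposed) = 1241/1712 = 0.72488
p₀ = P(outcome | unexposed) = 268/737 = 0.36364
Overall risk P(Y=1) = π·p₁ + (1−π)·p₀ = 0.763×0.72488 + 0.237×0.36364 = 0.63927.
Under exogeneity, PAF = [P(Y=1) − p₀] / P(Y=1).
PAF = (0.63927 − 0.36364) / 0.63927 ≈ 0.4312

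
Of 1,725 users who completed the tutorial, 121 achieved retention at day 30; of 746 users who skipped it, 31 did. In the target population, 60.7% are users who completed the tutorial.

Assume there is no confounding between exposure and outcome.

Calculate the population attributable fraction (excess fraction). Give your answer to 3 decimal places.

PAF ≈ 0.295

p₁ = P(outcome | exposed) = 121/1725 = 0.070145
p₀ = P(outcome | unexposed) = 31/746 = 0.041555
Overall risk P(Y=1) = π·p₁ + (1−π)·p₀ = 0.607×0.070145 + 0.393×0.041555 = 0.058909.
Under exogeneity, PAF = [P(Y=1) − p₀] / P(Y=1).
PAF = (0.058909 − 0.041555) / 0.058909 ≈ 0.2946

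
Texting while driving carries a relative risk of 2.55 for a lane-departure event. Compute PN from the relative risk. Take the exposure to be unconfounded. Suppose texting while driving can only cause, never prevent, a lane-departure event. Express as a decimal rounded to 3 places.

PN ≈ 0.608

Under exogeneity and monotonicity, PN = (RR − 1) / RR = 1 − 1/RR.
PN = (2.55 − 1) / 2.55 = 1.55 / 2.55 ≈ 0.6078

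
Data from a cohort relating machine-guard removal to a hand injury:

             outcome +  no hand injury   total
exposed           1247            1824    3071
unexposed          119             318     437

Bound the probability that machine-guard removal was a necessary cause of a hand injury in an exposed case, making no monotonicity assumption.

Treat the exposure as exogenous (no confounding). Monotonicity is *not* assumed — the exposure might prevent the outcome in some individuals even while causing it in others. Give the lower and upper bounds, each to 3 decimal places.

p₁ = P(outcome | exposed) = 1247/3071 = 0.40606
p₀ = P(outcome | unexposed) = 119/437 = 0.27231
Under exogeneity alone the bounds on PN are max{0,(p₁−p₀)/p₁} ≤ PN ≤ min{1,(1−p₀)/p₁}.
  lower = (p₁ − p₀)/p₁ = 0.13375 / 0.40606 ≈ 0.3294
  upper = min{1, (1 − p₀)/p₁} = 0.72769 / 0.40606 ≈ 1.7921 → capped at 1

0.329 ≤ PN ≤ 1.000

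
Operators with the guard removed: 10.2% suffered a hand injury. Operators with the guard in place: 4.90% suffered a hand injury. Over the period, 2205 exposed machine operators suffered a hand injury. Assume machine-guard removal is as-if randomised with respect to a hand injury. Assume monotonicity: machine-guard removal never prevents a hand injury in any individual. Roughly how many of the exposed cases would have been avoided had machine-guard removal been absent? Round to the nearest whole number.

p₁ = 0.102, p₀ = 0.049.
PN = (p₁ − p₀)/p₁ = (0.102 − 0.049) / 0.102 ≈ 0.51961.
Attributable cases ≈ PN × (exposed cases) = 0.51961 × 2205 ≈ 1145.74.

about 1146 cases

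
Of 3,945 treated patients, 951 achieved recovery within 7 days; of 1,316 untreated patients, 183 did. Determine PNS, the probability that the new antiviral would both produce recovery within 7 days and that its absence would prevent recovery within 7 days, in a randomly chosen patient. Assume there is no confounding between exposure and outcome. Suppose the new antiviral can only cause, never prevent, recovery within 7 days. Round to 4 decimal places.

PNS ≈ 0.1020

p₁ = P(outcome | exposed) = 951/3945 = 0.24106
p₀ = P(outcome | unexposed) = 183/1316 = 0.13906
Under exogeneity and monotonicity, PNS = p₁ − p₀.
PNS = 0.24106 − 0.13906 = 0.10201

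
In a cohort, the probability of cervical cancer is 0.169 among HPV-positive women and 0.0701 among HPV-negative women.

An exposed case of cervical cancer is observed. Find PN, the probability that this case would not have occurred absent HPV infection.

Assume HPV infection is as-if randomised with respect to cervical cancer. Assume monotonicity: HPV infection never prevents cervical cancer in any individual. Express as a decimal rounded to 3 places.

Let p₁ = 0.169, p₀ = 0.0701.
Under exogeneity and monotonicity, PN = (p₁ − p₀) / p₁.
PN = (0.169 − 0.0701) / 0.169 = 0.0989 / 0.169 ≈ 0.5852

PN ≈ 0.585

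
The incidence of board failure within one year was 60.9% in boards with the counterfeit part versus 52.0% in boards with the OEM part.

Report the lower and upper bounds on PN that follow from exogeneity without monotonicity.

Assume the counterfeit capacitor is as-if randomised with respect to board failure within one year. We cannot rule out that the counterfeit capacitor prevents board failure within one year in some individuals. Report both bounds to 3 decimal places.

p₁ = 0.609, p₀ = 0.52.
Under exogeneity alone the bounds on PN are max{0,(p₁−p₀)/p₁} ≤ PN ≤ min{1,(1−p₀)/p₁}.
  lower = (p₁ − p₀)/p₁ = 0.089 / 0.609 ≈ 0.1461
  upper = min{1, (1 − p₀)/p₁} = 0.48 / 0.609 ≈ 0.7882

0.146 ≤ PN ≤ 0.788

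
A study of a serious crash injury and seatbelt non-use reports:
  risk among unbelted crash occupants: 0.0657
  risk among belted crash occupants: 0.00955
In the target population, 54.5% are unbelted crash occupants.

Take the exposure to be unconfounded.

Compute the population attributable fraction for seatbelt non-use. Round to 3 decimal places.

Let p₁ = 0.0657, p₀ = 0.00955.
Overall risk P(Y=1) = π·p₁ + (1−π)·p₀ = 0.545×0.0657 + 0.455×0.00955 = 0.040152.
Under exogeneity, PAF = [P(Y=1) − p₀] / P(Y=1).
PAF = (0.040152 − 0.00955) / 0.040152 ≈ 0.7622

PAF ≈ 0.762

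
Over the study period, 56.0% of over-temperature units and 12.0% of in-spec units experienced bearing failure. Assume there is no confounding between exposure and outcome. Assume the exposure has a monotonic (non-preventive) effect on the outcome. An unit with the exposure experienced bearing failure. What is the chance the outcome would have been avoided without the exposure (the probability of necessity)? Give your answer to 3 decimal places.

p₁ = 0.56, p₀ = 0.12.
Under exogeneity and monotonicity, PN = (p₁ − p₀) / p₁.
PN = (0.56 − 0.12) / 0.56 = 0.44 / 0.56 ≈ 0.7857

PN ≈ 0.786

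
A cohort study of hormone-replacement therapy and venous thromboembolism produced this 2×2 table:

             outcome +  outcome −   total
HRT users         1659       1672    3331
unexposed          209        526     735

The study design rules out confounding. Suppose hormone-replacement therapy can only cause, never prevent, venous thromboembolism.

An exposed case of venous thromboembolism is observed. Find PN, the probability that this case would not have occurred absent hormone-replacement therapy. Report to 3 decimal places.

p₁ = P(outcome | exposed) = 1659/3331 = 0.49805
p₀ = P(outcome | unexposed) = 209/735 = 0.28435
Under exogeneity and monotonicity, PN = (p₁ − p₀)/p₁.
PN = (0.49805 − 0.28435) / 0.49805 ≈ 0.4291

PN ≈ 0.429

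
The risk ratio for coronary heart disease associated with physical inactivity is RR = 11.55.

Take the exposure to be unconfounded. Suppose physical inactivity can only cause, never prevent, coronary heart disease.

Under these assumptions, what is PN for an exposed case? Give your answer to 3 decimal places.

Under exogeneity and monotonicity, PN = (RR − 1) / RR = 1 − 1/RR.
PN = (11.55 − 1) / 11.55 = 10.55 / 11.55 ≈ 0.9134

PN ≈ 0.913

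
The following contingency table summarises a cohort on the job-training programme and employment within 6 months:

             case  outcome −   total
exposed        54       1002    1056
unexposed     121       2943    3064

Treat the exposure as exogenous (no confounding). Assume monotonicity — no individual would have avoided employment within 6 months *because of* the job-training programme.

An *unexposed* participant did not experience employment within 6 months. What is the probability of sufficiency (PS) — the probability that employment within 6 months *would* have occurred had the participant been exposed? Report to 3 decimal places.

PS ≈ 0.012

p₁ = P(outcome | exposed) = 54/1056 = 0.051136
p₀ = P(outcome | unexposed) = 121/3064 = 0.039491
Under exogeneity and monotonicity, PS = (p₁ − p₀)/(1 − p₀).
PS = (0.051136 − 0.039491) / 0.96051 ≈ 0.0121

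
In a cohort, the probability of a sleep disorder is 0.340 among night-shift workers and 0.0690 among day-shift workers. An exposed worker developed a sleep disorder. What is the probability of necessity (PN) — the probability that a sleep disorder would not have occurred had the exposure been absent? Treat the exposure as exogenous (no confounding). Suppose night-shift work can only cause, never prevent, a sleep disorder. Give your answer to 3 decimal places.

Let p₁ = 0.34, p₀ = 0.069.
Under exogeneity and monotonicity, PN = (p₁ − p₀) / p₁.
PN = (0.34 − 0.069) / 0.34 = 0.271 / 0.34 ≈ 0.7971

PN ≈ 0.797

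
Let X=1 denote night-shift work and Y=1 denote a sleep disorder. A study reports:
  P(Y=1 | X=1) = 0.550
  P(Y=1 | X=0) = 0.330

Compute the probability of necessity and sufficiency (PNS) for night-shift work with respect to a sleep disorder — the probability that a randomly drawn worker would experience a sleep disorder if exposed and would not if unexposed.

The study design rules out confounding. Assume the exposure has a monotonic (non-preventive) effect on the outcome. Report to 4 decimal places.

Let p₁ = 0.55, p₀ = 0.33.
Under exogeneity and monotonicity, PNS = p₁ − p₀.
PNS = 0.55 − 0.33 = 0.22

PNS ≈ 0.2200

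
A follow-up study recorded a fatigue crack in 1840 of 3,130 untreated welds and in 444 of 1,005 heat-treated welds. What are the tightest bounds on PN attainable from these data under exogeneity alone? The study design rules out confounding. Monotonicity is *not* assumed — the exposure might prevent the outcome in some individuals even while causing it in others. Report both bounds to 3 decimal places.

p₁ = P(outcome | exposed) = 1840/3130 = 0.58786
p₀ = P(outcome | unexposed) = 444/1005 = 0.44179
Under exogeneity alone the bounds on PN are max{0,(p₁−p₀)/p₁} ≤ PN ≤ min{1,(1−p₀)/p₁}.
  lower = (p₁ − p₀)/p₁ = 0.14607 / 0.58786 ≈ 0.2485
  upper = min{1, (1 − p₀)/p₁} = 0.55821 / 0.58786 ≈ 0.9496

0.248 ≤ PN ≤ 0.950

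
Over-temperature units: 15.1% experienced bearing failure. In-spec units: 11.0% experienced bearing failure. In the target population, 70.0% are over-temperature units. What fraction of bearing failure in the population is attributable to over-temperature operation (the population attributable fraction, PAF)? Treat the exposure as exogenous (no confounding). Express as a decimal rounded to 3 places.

PAF ≈ 0.207

p₁ = 0.151, p₀ = 0.11.
Overall risk P(Y=1) = π·p₁ + (1−π)·p₀ = 0.7×0.151 + 0.3×0.11 = 0.1387.
Under exogeneity, PAF = [P(Y=1) − p₀] / P(Y=1).
PAF = (0.1387 − 0.11) / 0.1387 ≈ 0.2069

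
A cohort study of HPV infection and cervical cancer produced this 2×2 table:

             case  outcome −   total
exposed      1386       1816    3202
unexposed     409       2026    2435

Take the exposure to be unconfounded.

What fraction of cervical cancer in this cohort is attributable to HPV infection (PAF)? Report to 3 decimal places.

PAF ≈ 0.473

p₁ = P(outcome | exposed) = 1386/3202 = 0.43285
p₀ = P(outcome | unexposed) = 409/2435 = 0.16797
Exposure prevalence π = 3202/5637 = 0.56803; overall risk P(Y=1) = 0.31843.
Under exogeneity, PAF = [P(Y=1) − p₀]/P(Y=1).
PAF = (0.31843 − 0.16797) / 0.31843 ≈ 0.4725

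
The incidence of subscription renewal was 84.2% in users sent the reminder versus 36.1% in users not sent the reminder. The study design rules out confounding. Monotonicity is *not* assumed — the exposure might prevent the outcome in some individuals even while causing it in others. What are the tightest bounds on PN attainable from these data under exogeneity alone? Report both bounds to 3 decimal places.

p₁ = 0.842, p₀ = 0.361.
Under exogeneity alone the bounds on PN are max{0,(p₁−p₀)/p₁} ≤ PN ≤ min{1,(1−p₀)/p₁}.
  lower = (p₁ − p₀)/p₁ = 0.481 / 0.842 ≈ 0.5713
  upper = min{1, (1 − p₀)/p₁} = 0.639 / 0.842 ≈ 0.7589

0.571 ≤ PN ≤ 0.759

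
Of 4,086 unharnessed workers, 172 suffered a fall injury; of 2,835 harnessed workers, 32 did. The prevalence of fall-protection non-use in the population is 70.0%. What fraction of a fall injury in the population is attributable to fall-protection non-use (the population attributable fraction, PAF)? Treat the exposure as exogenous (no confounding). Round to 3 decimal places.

p₁ = P(outcome | exposed) = 172/4086 = 0.042095
p₀ = P(outcome | unexposed) = 32/2835 = 0.011287
Overall risk P(Y=1) = π·p₁ + (1−π)·p₀ = 0.7×0.042095 + 0.3×0.011287 = 0.032853.
Under exogeneity, PAF = [P(Y=1) − p₀] / P(Y=1).
PAF = (0.032853 − 0.011287) / 0.032853 ≈ 0.6564

PAF ≈ 0.656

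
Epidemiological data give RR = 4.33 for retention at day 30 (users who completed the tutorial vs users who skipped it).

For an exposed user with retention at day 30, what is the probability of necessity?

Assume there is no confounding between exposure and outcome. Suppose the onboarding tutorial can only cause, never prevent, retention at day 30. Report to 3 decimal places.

Under exogeneity and monotonicity, PN = (RR − 1) / RR = 1 − 1/RR.
PN = (4.33 − 1) / 4.33 = 3.33 / 4.33 ≈ 0.7691

PN ≈ 0.769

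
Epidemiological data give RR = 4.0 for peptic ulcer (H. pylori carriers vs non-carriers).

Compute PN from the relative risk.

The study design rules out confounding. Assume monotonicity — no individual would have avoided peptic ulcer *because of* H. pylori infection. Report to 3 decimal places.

PN ≈ 0.750

Under exogeneity and monotonicity, PN = (RR − 1) / RR = 1 − 1/RR.
PN = (4.0 − 1) / 4.0 = 3 / 4.0 ≈ 0.7500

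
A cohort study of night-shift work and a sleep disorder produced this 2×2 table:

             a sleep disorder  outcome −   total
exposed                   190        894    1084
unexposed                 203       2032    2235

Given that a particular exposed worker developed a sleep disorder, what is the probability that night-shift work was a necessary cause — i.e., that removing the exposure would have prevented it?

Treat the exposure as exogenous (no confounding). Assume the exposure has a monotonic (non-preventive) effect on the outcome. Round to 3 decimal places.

p₁ = P(outcome | exposed) = 190/1084 = 0.17528
p₀ = P(outcome | unexposed) = 203/2235 = 0.090828
Under exogeneity and monotonicity, PN = (p₁ − p₀) / p₁.
PN = (0.17528 − 0.090828) / 0.17528 = 0.084449 / 0.17528 ≈ 0.4818

PN ≈ 0.482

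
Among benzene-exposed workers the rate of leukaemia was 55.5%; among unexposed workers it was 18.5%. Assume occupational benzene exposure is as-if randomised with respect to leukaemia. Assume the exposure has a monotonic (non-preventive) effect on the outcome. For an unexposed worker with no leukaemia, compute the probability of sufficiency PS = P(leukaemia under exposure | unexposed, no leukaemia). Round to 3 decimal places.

p₁ = 0.555, p₀ = 0.185.
Under exogeneity and monotonicity, PS = (p₁ − p₀) / (1 − p₀).
PS = (0.555 − 0.185) / (1 − 0.185) = 0.37 / 0.815 ≈ 0.4540

PS ≈ 0.454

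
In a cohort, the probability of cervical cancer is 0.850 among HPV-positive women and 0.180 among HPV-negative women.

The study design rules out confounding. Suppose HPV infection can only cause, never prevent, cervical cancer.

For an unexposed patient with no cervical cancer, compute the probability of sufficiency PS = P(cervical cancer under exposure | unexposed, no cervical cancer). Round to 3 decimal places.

PS ≈ 0.817

Let p₁ = 0.85, p₀ = 0.18.
Under exogeneity and monotonicity, PS = (p₁ − p₀) / (1 − p₀).
PS = (0.85 − 0.18) / (1 − 0.18) = 0.67 / 0.82 ≈ 0.8171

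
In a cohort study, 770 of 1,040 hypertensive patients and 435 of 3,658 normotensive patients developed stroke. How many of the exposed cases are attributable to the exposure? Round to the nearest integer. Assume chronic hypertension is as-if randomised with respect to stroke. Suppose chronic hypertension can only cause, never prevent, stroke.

p₁ = P(outcome | exposed) = 770/1040 = 0.74038
p₀ = P(outcome | unexposed) = 435/3658 = 0.11892
PN = (p₁ − p₀)/p₁ = (0.74038 − 0.11892) / 0.74038 ≈ 0.83938.
Attributable cases ≈ PN × (exposed cases) = 0.83938 × 770 ≈ 646.33.

about 646 cases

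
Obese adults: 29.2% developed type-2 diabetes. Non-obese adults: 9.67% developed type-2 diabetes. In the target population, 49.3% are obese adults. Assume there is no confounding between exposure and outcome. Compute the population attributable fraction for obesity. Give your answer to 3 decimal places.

PAF ≈ 0.499

p₁ = 0.292, p₀ = 0.0967.
Overall risk P(Y=1) = π·p₁ + (1−π)·p₀ = 0.493×0.292 + 0.507×0.0967 = 0.19298.
Under exogeneity, PAF = [P(Y=1) − p₀] / P(Y=1).
PAF = (0.19298 − 0.0967) / 0.19298 ≈ 0.4989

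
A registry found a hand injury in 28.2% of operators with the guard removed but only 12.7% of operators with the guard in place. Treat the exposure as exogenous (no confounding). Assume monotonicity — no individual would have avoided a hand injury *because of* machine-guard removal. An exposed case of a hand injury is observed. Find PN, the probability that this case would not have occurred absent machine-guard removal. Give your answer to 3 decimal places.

p₁ = 0.282, p₀ = 0.127.
Under exogeneity and monotonicity, PN = (p₁ − p₀) / p₁.
PN = (0.282 − 0.127) / 0.282 = 0.155 / 0.282 ≈ 0.5496

PN ≈ 0.550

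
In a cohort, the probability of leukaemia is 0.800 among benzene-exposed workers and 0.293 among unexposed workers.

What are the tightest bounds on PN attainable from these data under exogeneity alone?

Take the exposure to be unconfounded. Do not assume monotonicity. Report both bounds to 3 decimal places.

0.634 ≤ PN ≤ 0.884

Let p₁ = 0.8, p₀ = 0.293.
Under exogeneity alone the bounds on PN are max{0,(p₁−p₀)/p₁} ≤ PN ≤ min{1,(1−p₀)/p₁}.
  lower = (p₁ − p₀)/p₁ = 0.507 / 0.8 ≈ 0.6338
  upper = min{1, (1 − p₀)/p₁} = 0.707 / 0.8 ≈ 0.8838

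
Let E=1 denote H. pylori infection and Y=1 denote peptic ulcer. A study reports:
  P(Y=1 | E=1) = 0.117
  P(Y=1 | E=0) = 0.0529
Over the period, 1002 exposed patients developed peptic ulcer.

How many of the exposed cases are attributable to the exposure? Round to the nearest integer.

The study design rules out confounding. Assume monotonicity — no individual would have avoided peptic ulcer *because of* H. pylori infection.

about 549 cases

Let p₁ = 0.117, p₀ = 0.0529.
PN = (p₁ − p₀)/p₁ = (0.117 − 0.0529) / 0.117 ≈ 0.54786.
Attributable cases ≈ PN × (exposed cases) = 0.54786 × 1002 ≈ 548.96.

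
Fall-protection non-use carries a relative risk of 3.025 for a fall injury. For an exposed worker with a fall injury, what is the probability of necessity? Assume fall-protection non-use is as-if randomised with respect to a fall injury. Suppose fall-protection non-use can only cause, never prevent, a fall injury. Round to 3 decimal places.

PN ≈ 0.669

Under exogeneity and monotonicity, PN = (RR − 1) / RR = 1 − 1/RR.
PN = (3.025 − 1) / 3.025 = 2.025 / 3.025 ≈ 0.6694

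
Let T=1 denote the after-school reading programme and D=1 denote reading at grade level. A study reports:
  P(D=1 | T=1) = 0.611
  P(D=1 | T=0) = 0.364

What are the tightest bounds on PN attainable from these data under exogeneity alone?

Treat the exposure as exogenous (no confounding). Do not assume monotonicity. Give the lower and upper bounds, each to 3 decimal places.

Let p₁ = 0.611, p₀ = 0.364.
Under exogeneity alone the bounds on PN are max{0,(p₁−p₀)/p₁} ≤ PN ≤ min{1,(1−p₀)/p₁}.
  lower = (p₁ − p₀)/p₁ = 0.247 / 0.611 ≈ 0.4043
  upper = min{1, (1 − p₀)/p₁} = 0.636 / 0.611 ≈ 1.0409 → capped at 1

0.404 ≤ PN ≤ 1.000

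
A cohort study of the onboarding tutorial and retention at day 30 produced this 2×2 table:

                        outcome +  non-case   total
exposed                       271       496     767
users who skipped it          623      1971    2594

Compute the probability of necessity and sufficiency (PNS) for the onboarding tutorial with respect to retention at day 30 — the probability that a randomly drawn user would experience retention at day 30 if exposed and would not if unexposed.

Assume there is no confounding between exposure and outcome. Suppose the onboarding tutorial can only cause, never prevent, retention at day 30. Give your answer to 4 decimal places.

PNS ≈ 0.1132

p₁ = P(outcome | exposed) = 271/767 = 0.35332
p₀ = P(outcome | unexposed) = 623/2594 = 0.24017
Under exogeneity and monotonicity, PNS = p₁ − p₀.
PNS = 0.35332 − 0.24017 = 0.11316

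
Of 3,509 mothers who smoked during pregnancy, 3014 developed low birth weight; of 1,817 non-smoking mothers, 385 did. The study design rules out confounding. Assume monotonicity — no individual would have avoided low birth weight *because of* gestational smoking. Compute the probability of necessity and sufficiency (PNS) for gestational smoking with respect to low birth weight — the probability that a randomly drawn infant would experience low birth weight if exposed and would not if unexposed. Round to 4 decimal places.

p₁ = P(outcome | exposed) = 3014/3509 = 0.85893
p₀ = P(outcome | unexposed) = 385/1817 = 0.21189
Under exogeneity and monotonicity, PNS = p₁ − p₀.
PNS = 0.85893 − 0.21189 = 0.64705

PNS ≈ 0.6470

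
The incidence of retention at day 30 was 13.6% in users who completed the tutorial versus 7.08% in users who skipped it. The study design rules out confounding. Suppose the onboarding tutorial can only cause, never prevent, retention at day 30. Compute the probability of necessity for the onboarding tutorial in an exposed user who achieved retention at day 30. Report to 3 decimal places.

PN ≈ 0.479

p₁ = 0.136, p₀ = 0.0708.
Under exogeneity and monotonicity, PN = (p₁ − p₀) / p₁.
PN = (0.136 − 0.0708) / 0.136 = 0.0652 / 0.136 ≈ 0.4794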